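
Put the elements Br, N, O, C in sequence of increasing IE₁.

C, Br, O, N

C is in period 2, group 14; N is in period 2, group 15; O is in period 2, group 16; Br is in period 4, group 17.
Removing the outermost electron gets harder across a period and easier down a group.
Here both period and group differ, so the two effects have to be weighed against each other.
Br > C: the two effects oppose for this pair; the across-period effect wins (1140 vs 1086 kJ/mol).
O > Br: the two effects oppose for this pair; the down-group effect wins (1314 vs 1140 kJ/mol).
N > O: this pair runs against the simple trend — see the exception note.
Note the exception: N has a higher first ionization energy than O, contrary to the simple trend — pairing an electron in O's 2p⁴ costs repulsion energy, so O ionizes more easily than half-filled N (2p³).
Tabulated first ionization energy (kJ/mol): C 1086, N 1402, O 1314, Br 1140.
So from lowest to highest: C < Br < O < N.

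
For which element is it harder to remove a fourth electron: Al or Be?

After 3 electrons have been removed, what remains? Al³⁺ is the bare [Ne] core; Be³⁺ is already 1 electron into the core.
All of these are removing an electron from a noble-gas core or deeper; the smaller core (lower principal quantum number) is held far more tightly, and within a period the higher nuclear charge binds the same core more tightly.
Tabulated IE_4 (kJ/mol): Al 11577, Be 21007.
Putting it together, IE_4: Al < Be.

Be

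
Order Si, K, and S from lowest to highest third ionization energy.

Si < S < K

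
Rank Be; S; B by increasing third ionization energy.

S < B < Be

After 2 electrons have been removed, what remains? Be²⁺ is the bare [He] core; S²⁺ still has 4 valence electrons; B²⁺ still has 1 valence electron.
Breaking into a closed-shell core is much more expensive than removing a leftover valence electron — Be has the largest IE_3 here.
Valence configurations: S²⁺ [Ne]3s²3p², B²⁺ [He]2s¹.
The numbers (kJ/mol): Be 14849, S 3357, B 3660.
Putting it together, IE_3: S < B < Be.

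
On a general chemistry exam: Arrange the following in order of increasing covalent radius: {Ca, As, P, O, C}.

O, C, P, As, Ca

C is in period 2, group 14; O is in period 2, group 16; P is in period 3, group 15; Ca is in period 4, group 2; As is in period 4, group 15.
Atomic radius shrinks across a period as nuclear charge pulls the same shell inward, and grows down a group as new shells are added.
Here both period and group differ, so the two effects have to be weighed against each other.
C > O: both are in period 2; the period trend gives C the larger value.
P > C: the two effects oppose for this pair; the down-group effect wins (111 vs 75 pm).
As > P: As sits below P in group 15, so the down-group effect alone puts As larger.
Ca > As: both are in period 4; the period trend gives Ca the larger value.
Tabulated atomic radius (pm): C 75, O 63, P 111, Ca 171, As 121.
So from smallest to largest: O < C < P < As < Ca.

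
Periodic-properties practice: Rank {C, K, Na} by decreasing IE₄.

Na, C, K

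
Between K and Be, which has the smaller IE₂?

Be

After 1 electron has been removed, what remains? K⁺ is the bare [Ar] core; Be⁺ still has 1 valence electron.
Core electrons are held far more tightly than valence electrons, so K tops the IE_2 order.
Approximate IE_2 values (kJ/mol): K 3052, Be 1757.
Overall IE_2 order: Be < K.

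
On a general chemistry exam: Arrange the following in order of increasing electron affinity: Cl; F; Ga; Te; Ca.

Ca < Ga < Te < F < Cl

F is in period 2, group 17; Cl is in period 3, group 17; Ca is in period 4, group 2; Ga is in period 4, group 13; Te is in period 5, group 16.
Electron affinity generally becomes more exothermic across a period toward the halogens and less exothermic down a group.
Neither a single period nor a single group — weigh both effects.
Ga > Ca: Ga lies to the right of Ca in period 4, so the across-period effect alone puts Ga higher.
Te > Ga: period and group pull opposite ways; the across-period shift dominates (190 vs 29 kJ/mol).
F > Te: relative to Te, both the across-period and down-group shifts push F's electron affinity up.
Cl > F: this pair runs against the simple trend — see the exception note.
Note the exception: Cl has a higher electron affinity than F, contrary to the simple trend — F's small 2p subshell makes the incoming electron feel strong e⁻–e⁻ repulsion, so Cl actually releases more energy on gaining an electron.
For reference (kJ/mol): F 328, Cl 349, Ca 2, Ga 29, Te 190.
So from lowest to highest: Ca < Ga < Te < F < Cl.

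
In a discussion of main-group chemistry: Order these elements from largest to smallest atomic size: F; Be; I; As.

I > As > Be > F

Be is in period 2, group 2; F is in period 2, group 17; As is in period 4, group 15; I is in period 5, group 17.
Radius decreases left→right (rising Z_eff, same n) and increases top→bottom (higher n).
Neither a single period nor a single group — weigh both effects.
Be > F: both are in period 2; the period trend gives Be the larger value.
As > Be: the two effects oppose for this pair; the down-group effect wins (121 vs 102 pm).
I > As: period and group pull opposite ways; the down-group shift dominates (133 vs 121 pm).
Approximate values (pm): Be 102, F 64, As 121, I 133.
So from largest to smallest: I > As > Be > F.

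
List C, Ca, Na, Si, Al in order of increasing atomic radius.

C < Si < Al < Na < Ca

Moving right in a period, electrons are added to the same shell under a stronger nuclear pull, so atoms get smaller; moving down, a new shell is opened and atoms get larger.
Neither a single period nor a single group — weigh both effects.
Si > C: they share group 14; the group trend gives Si the larger value.
Al > Si: Al lies to the left of Si in period 3, so the across-period effect alone puts Al larger.
Na > Al: Na lies to the left of Al in period 3, so the across-period effect alone puts Na larger.
Ca > Na: period and group pull opposite ways; the down-group shift dominates (171 vs 155 pm).
Approximate values (pm): C 75, Na 155, Al 126, Si 116, Ca 171.
So from smallest to largest: C < Si < Al < Na < Ca.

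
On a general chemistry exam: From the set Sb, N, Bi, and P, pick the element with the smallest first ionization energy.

Bi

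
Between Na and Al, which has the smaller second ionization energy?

After 1 electron has been removed, what remains? Na⁺ is the bare [Ne] core; Al⁺ still has 2 valence electrons.
Breaking into a closed-shell core is much more expensive than removing a leftover valence electron — Na has the largest IE_2 here.
Tabulated IE_2 (kJ/mol): Na 4562, Al 1817.
Hence IE_2: Al < Na.

Al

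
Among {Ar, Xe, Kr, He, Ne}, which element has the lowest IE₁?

Xe

Across a period the outer electron is held more tightly (higher IE₁); down a group it sits in a higher shell, more shielded, and comes off more easily.
All are in group 18, so first ionization energy increases up the group.
The lowest IE₁ among these belongs to Xe.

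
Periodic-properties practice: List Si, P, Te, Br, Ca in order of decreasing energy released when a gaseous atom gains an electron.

Si is in period 3, group 14; P is in period 3, group 15; Ca is in period 4, group 2; Br is in period 4, group 17; Te is in period 5, group 16.
Electron affinity generally becomes more exothermic across a period toward the halogens and less exothermic down a group.
These span different periods and groups, so the two trends combine.
P > Ca: both effects reinforce here, so P is clearly the higher of the two.
Si > P: this pair runs against the simple trend — see the exception note.
Te > Si: the two effects oppose for this pair; the across-period effect wins (190 vs 134 kJ/mol).
Br > Te: both effects reinforce here, so Br is clearly the higher of the two.
Note the exception: Si has a higher electron affinity than P, contrary to the simple trend — adding an electron to P's half-filled 3p³ is unfavourable, so Si (3p²) has the more exothermic EA.
For reference (kJ/mol): Si 134, P 72, Ca 2, Br 325, Te 190.
So from highest to lowest: Br > Te > Si > P > Ca.

Br > Te > Si > P > Ca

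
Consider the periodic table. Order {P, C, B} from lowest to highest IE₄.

IE_4 is the cost of taking one more electron from the +3 cation: P³⁺ still has 2 valence electrons; C³⁺ still has 1 valence electron; B³⁺ is the bare [He] core.
Breaking into a closed-shell core is much more expensive than removing a leftover valence electron — B has the largest IE_4 here.
Valence configurations: P³⁺ [Ne]3s², C³⁺ [He]2s¹.
The numbers (kJ/mol): P 4964, C 6223, B 25026.
Hence IE_4: P < C < B.

P < C < B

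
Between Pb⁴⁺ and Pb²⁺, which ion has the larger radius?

Pb²⁺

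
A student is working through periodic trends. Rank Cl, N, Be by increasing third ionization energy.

Consider each +2 ion: Cl²⁺ still has 5 valence electrons; N²⁺ still has 3 valence electrons; Be²⁺ is the bare [He] core.
Breaking into a closed-shell core is much more expensive than removing a leftover valence electron — Be has the largest IE_3 here.
Valence configurations: Cl²⁺ [Ne]3s²3p³, N²⁺ [He]2s²2p¹.
The numbers (kJ/mol): Cl 3822, N 4578, Be 14849.
Putting it together, IE_3: Cl < N < Be.

Cl < N < Be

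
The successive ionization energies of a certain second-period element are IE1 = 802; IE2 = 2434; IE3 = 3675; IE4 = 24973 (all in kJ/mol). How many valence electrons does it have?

Look for the largest jump between consecutive ionization energies: IE4/IE3 ≈ 6.8, far larger than any earlier ratio.
That jump marks the point where a core electron is being removed. So the atom has 3 valence electrons.

3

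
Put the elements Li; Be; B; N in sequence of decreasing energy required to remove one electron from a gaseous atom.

Li is in period 2, group 1; Be is in period 2, group 2; B is in period 2, group 13; N is in period 2, group 15.
First ionization energy rises across a period (greater Z_eff holds electrons more tightly) and falls down a group (valence electrons are farther from the nucleus).
All lie in period 2; the across-period trend (first ionization energy increases left to right) applies, with the exception below.
Note the exception: Be has a higher first ionization energy than B, contrary to the simple trend — removing B's lone 2p electron is easier than breaking Be's filled 2s².
For reference (kJ/mol): Li 520, Be 900, B 801, N 1402.
So from highest to lowest: N > Be > B > Li.

N > Be > B > Li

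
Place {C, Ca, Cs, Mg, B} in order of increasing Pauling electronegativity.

Cs, Ca, Mg, B, C

EN rises left→right (higher Z_eff, smaller atoms) and falls top→bottom (larger, more shielded atoms).
Here both period and group differ, so the two effects have to be weighed against each other.
Ca > Cs: both effects reinforce here, so Ca is clearly the higher of the two.
Mg > Ca: they share group 2; the group trend gives Mg the larger value.
B > Mg: both effects reinforce here, so B is clearly the higher of the two.
C > B: C lies to the right of B in period 2, so the across-period effect alone puts C higher.
For reference (Pauling): B 2.04, C 2.55, Mg 1.31, Ca 1.00, Cs 0.79.
So from lowest to highest: Cs < Ca < Mg < B < C.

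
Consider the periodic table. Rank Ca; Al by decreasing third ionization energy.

Ca > Al

Consider each +2 ion: Ca²⁺ is the bare [Ar] core; Al²⁺ still has 1 valence electron.
Pulling an electron out of a noble-gas core costs far more than removing a remaining valence electron, so Ca sits at the high end of IE_3.
Tabulated IE_3 (kJ/mol): Ca 4912, Al 2745.
Hence IE_3: Al < Ca.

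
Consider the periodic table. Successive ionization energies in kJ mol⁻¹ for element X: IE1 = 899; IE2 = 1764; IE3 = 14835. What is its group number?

Look for the largest jump between consecutive ionization energies: IE3/IE2 ≈ 8.4, far larger than any earlier ratio.
That jump marks the point where a core electron is being removed. So the atom has 2 valence electrons.
A main-group element with 2 valence electrons is in group 2.

Group 2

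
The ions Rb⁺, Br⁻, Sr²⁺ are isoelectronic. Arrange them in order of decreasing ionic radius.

Br⁻, Rb⁺, Sr²⁺

All of these have 36 electrons, so size is governed by nuclear charge alone: the more protons, the stronger the pull on the same electron cloud, and the smaller the ion.
Nuclear charges: Sr²⁺ (Z=38), Rb⁺ (Z=37), Br⁻ (Z=35).
Largest to smallest: Br⁻ > Rb⁺ > Sr²⁺.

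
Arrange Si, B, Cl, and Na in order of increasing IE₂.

Consider each +1 ion: Si⁺ still has 3 valence electrons; B⁺ still has 2 valence electrons; Cl⁺ still has 6 valence electrons; Na⁺ is the bare [Ne] core.
Breaking into a closed-shell core is much more expensive than removing a leftover valence electron — Na has the largest IE_2 here.
Valence configurations: Si⁺ [Ne]3s²3p¹, B⁺ [He]2s², Cl⁺ [Ne]3s²3p⁴.
Tabulated IE_2 (kJ/mol): Si 1577, B 2427, Cl 2298, Na 4562.
So the second ionization energies run Si < Cl < B < Na.

Si, Cl, B, Na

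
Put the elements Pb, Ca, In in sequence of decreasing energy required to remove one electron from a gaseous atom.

Ca is in period 4, group 2; In is in period 5, group 13; Pb is in period 6, group 14.
First ionization energy rises across a period (greater Z_eff holds electrons more tightly) and falls down a group (valence electrons are farther from the nucleus).
These sit on a diagonal, where the across-period and down-group effects partly cancel.
Ca > In: the two effects oppose for this pair; the down-group effect wins (590 vs 558 kJ/mol).
Pb > Ca: the two effects oppose for this pair; the across-period effect wins (716 vs 590 kJ/mol).
Approximate values (kJ/mol): Ca 590, In 558, Pb 716.
So from highest to lowest: Pb > Ca > In.

Pb > Ca > In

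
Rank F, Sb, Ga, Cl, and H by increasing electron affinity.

Electron affinity generally becomes more exothermic across a period toward the halogens and less exothermic down a group.
Neither a single period nor a single group — weigh both effects.
H > Ga: period and group pull opposite ways; the down-group shift dominates (73 vs 29 kJ/mol).
Sb > H: the two effects oppose for this pair; the across-period effect wins (103 vs 73 kJ/mol).
F > Sb: relative to Sb, both the across-period and down-group shifts push F's electron affinity up.
Cl > F: this pair runs against the simple trend — see the exception note.
Note the exception: Cl has a higher electron affinity than F, contrary to the simple trend — F's small 2p subshell makes the incoming electron feel strong e⁻–e⁻ repulsion, so Cl actually releases more energy on gaining an electron.
For reference (kJ/mol): H 73, F 328, Cl 349, Ga 29, Sb 103.
So from lowest to highest: Ga < H < Sb < F < Cl.

Ga, H, Sb, F, Cl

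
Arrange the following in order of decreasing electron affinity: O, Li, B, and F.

F > O > Li > B

Adding an electron releases more energy for atoms nearer the top right (short of the noble gases).
All lie in period 2; the across-period trend (electron affinity increases left to right) applies, with the exception below.
Note the exception: Li has a higher electron affinity than B, contrary to the simple trend — B's ns²np¹ configuration gives only a small electron affinity — the sparsely filled np subshell binds an added electron weakly.
Tabulated electron affinity (kJ/mol): Li 60, B 27, O 141, F 328.
So from highest to lowest: F > O > Li > B.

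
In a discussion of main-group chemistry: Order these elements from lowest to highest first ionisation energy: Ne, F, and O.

O, F, Ne

O is in period 2, group 16; F is in period 2, group 17; Ne is in period 2, group 18.
Removing the outermost electron gets harder across a period and easier down a group.
All lie in period 2, so first ionization energy increases left to right.
So from lowest to highest: O < F < Ne.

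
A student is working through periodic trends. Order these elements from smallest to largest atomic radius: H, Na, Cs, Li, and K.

H, Li, Na, K, Cs

H is in period 1, group 1; Li is in period 2, group 1; Na is in period 3, group 1; K is in period 4, group 1; Cs is in period 6, group 1.
Atomic radius shrinks across a period as nuclear charge pulls the same shell inward, and grows down a group as new shells are added.
All are in group 1, so atomic radius increases down the group.
So from smallest to largest: H < Li < Na < K < Cs.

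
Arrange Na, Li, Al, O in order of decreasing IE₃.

Li > Na > O > Al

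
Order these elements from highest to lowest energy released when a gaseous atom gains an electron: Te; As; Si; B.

Te > Si > As > B

B is in period 2, group 13; Si is in period 3, group 14; As is in period 4, group 15; Te is in period 5, group 16.
Electron affinity generally becomes more exothermic across a period toward the halogens and less exothermic down a group.
A diagonal step moves right (one effect) and down (the opposite effect) at once.
As > B: the two effects oppose for this pair; the across-period effect wins (78 vs 27 kJ/mol).
Si > As: period and group pull opposite ways; the down-group shift dominates (134 vs 78 kJ/mol).
Te > Si: period and group pull opposite ways; the across-period shift dominates (190 vs 134 kJ/mol).
Tabulated electron affinity (kJ/mol): B 27, Si 134, As 78, Te 190.
So from highest to lowest: Te > Si > As > B.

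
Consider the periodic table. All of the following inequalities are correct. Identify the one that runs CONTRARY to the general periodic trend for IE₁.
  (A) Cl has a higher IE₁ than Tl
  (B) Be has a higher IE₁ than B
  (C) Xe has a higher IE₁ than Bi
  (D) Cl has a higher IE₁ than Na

(B)

The general trend: IE₁ increases across a period and decreases down a group.
(A) Cl (period 3, group 17) vs Tl (period 6, group 13): the stated order agrees with the simple trend.
(B) Be (period 2, group 2) vs B (period 2, group 13): the stated order contradicts the simple trend.
(C) Xe (period 5, group 18) vs Bi (period 6, group 15): the stated order agrees with the simple trend.
(D) Cl (period 3, group 17) vs Na (period 3, group 1): the stated order agrees with the simple trend.
The exception is (B): removing B's lone 2p electron is easier than breaking Be's filled 2s².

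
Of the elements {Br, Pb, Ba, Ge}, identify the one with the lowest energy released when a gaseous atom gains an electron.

Ba

Ge is in period 4, group 14; Br is in period 4, group 17; Ba is in period 6, group 2; Pb is in period 6, group 14.
Electron affinity generally becomes more exothermic across a period toward the halogens and less exothermic down a group.
These span different periods and groups, so the two trends combine.
Pb > Ba: both are in period 6; the period trend gives Pb the larger value.
Ge > Pb: they share group 14; the group trend gives Ge the larger value.
Br > Ge: Br lies to the right of Ge in period 4, so the across-period effect alone puts Br higher.
Approximate values (kJ/mol): Ge 119, Br 325, Ba 14, Pb 35.
The lowest energy released when a gaseous atom gains an electron among these belongs to Ba.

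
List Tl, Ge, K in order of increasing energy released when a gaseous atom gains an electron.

K is in period 4, group 1; Ge is in period 4, group 14; Tl is in period 6, group 13.
Atoms with high Z_eff and room in the valence shell (especially the halogens) have the most exothermic electron affinities.
Neither a single period nor a single group — weigh both effects.
K > Tl: the two effects oppose for this pair; the down-group effect wins (48 vs 19 kJ/mol).
Ge > K: Ge lies to the right of K in period 4, so the across-period effect alone puts Ge higher.
For reference (kJ/mol): K 48, Ge 119, Tl 19.
So from lowest to highest: Tl < K < Ge.

Tl < K < Ge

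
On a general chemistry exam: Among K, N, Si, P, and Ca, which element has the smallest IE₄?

Consider each +3 ion: K³⁺ is already 2 electrons into the core; N³⁺ still has 2 valence electrons; Si³⁺ still has 1 valence electron; P³⁺ still has 2 valence electrons; Ca³⁺ is already 1 electron into the core.
Usually core removal costs more than valence removal, but here the competition is close: a tightly held n=2 valence electron can cost more to remove than an n=3 core electron, so the actual values have to decide it.
Valence configurations: N³⁺ [He]2s², Si³⁺ [Ne]3s¹, P³⁺ [Ne]3s².
The numbers (kJ/mol): K 5877, N 7475, Si 4356, P 4964, Ca 6491.
So the fourth ionization energies run Si < P < K < Ca < N.

Si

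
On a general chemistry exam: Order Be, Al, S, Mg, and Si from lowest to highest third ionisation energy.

Consider each +2 ion: Be²⁺ is the bare [He] core; Al²⁺ still has 1 valence electron; S²⁺ still has 4 valence electrons; Mg²⁺ is the bare [Ne] core; Si²⁺ still has 2 valence electrons.
Core electrons are held far more tightly than valence electrons, so Mg and Be top the IE_3 order.
Valence configurations: Al²⁺ [Ne]3s¹, S²⁺ [Ne]3s²3p², Si²⁺ [Ne]3s².
Tabulated IE_3 (kJ/mol): Be 14849, Al 2745, S 3357, Mg 7733, Si 3232.
So the third ionization energies run Al < Si < S < Mg < Be.

Al < Si < S < Mg < Be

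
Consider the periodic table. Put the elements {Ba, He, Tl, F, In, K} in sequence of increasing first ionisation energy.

He is in period 1, group 18; F is in period 2, group 17; K is in period 4, group 1; In is in period 5, group 13; Ba is in period 6, group 2; Tl is in period 6, group 13.
First ionization energy rises across a period (greater Z_eff holds electrons more tightly) and falls down a group (valence electrons are farther from the nucleus).
Here both period and group differ, so the two effects have to be weighed against each other.
Ba > K: period and group pull opposite ways; the across-period shift dominates (503 vs 419 kJ/mol).
In > Ba: relative to Ba, both the across-period and down-group shifts push In's first ionization energy up.
Tl > In: this pair runs against the simple trend — see the exception note.
F > Tl: relative to Tl, both the across-period and down-group shifts push F's first ionization energy up.
He > F: relative to F, both the across-period and down-group shifts push He's first ionization energy up.
Note the exception: Tl has a higher first ionization energy than In, contrary to the simple trend — relativistic 6s stabilisation and poor 4f/5d shielding distort the trend for the heavy p-block elements.
Tabulated first ionization energy (kJ/mol): He 2372, F 1681, K 419, In 558, Ba 503, Tl 589.
So from lowest to highest: K < Ba < In < Tl < F < He.

K < Ba < In < Tl < F < He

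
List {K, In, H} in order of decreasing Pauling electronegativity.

H > In > K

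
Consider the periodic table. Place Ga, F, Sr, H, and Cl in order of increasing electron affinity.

Sr, Ga, H, F, Cl

H is in period 1, group 1; F is in period 2, group 17; Cl is in period 3, group 17; Ga is in period 4, group 13; Sr is in period 5, group 2.
Atoms with high Z_eff and room in the valence shell (especially the halogens) have the most exothermic electron affinities.
Here both period and group differ, so the two effects have to be weighed against each other.
Ga > Sr: both effects reinforce here, so Ga is clearly the higher of the two.
H > Ga: period and group pull opposite ways; the down-group shift dominates (73 vs 29 kJ/mol).
F > H: period and group pull opposite ways; the across-period shift dominates (328 vs 73 kJ/mol).
Cl > F: this pair runs against the simple trend — see the exception note.
Note the exception: Cl has a higher electron affinity than F, contrary to the simple trend — F's small 2p subshell makes the incoming electron feel strong e⁻–e⁻ repulsion, so Cl actually releases more energy on gaining an electron.
Approximate values (kJ/mol): H 73, F 328, Cl 349, Ga 29, Sr 5.
So from lowest to highest: Sr < Ga < H < F < Cl.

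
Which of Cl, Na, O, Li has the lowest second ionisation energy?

Cl

After 1 electron has been removed, what remains? Cl⁺ still has 6 valence electrons; Na⁺ is the bare [Ne] core; O⁺ still has 5 valence electrons; Li⁺ is the bare [He] core.
Pulling an electron out of a noble-gas core costs far more than removing a remaining valence electron, so Na and Li sit at the high end of IE_2.
Valence configurations: Cl⁺ [Ne]3s²3p⁴, O⁺ [He]2s²2p³.
Tabulated IE_2 (kJ/mol): Cl 2298, Na 4562, O 3388, Li 7298.
Overall IE_2 order: Cl < O < Na < Li.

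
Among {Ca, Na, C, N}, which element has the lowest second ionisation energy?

After 1 electron has been removed, what remains? Ca⁺ still has 1 valence electron; Na⁺ is the bare [Ne] core; C⁺ still has 3 valence electrons; N⁺ still has 4 valence electrons.
Core electrons are held far more tightly than valence electrons, so Na tops the IE_2 order.
Valence configurations: Ca⁺ [Ar]4s¹, C⁺ [He]2s²2p¹, N⁺ [He]2s²2p².
Tabulated IE_2 (kJ/mol): Ca 1145, Na 4562, C 2353, N 2856.
Putting it together, IE_2: Ca < C < N < Na.

Ca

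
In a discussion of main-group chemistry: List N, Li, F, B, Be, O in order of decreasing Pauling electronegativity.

F > O > N > B > Be > Li

Li is in period 2, group 1; Be is in period 2, group 2; B is in period 2, group 13; N is in period 2, group 15; O is in period 2, group 16; F is in period 2, group 17.
Electronegativity increases across a period and decreases down a group, tracking effective nuclear charge and atomic size.
All lie in period 2, so electronegativity increases left to right.
So from highest to lowest: F > O > N > B > Be > Li.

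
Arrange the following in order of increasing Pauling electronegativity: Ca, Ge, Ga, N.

Ca < Ga < Ge < N

N is in period 2, group 15; Ca is in period 4, group 2; Ga is in period 4, group 13; Ge is in period 4, group 14.
Electronegativity increases across a period and decreases down a group, tracking effective nuclear charge and atomic size.
These span different periods and groups, so the two trends combine.
Ga > Ca: both are in period 4; the period trend gives Ga the larger value.
Ge > Ga: both are in period 4; the period trend gives Ge the larger value.
N > Ge: relative to Ge, both the across-period and down-group shifts push N's electronegativity up.
For reference (Pauling): N 3.04, Ca 1.00, Ga 1.81, Ge 2.01.
So from lowest to highest: Ca < Ga < Ge < N.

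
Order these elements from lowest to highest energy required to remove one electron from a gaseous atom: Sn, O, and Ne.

O is in period 2, group 16; Ne is in period 2, group 18; Sn is in period 5, group 14.
IE₁ increases left→right with effective nuclear charge and decreases top→bottom as the valence shell moves farther out.
Neither a single period nor a single group — weigh both effects.
O > Sn: both effects reinforce here, so O is clearly the higher of the two.
Ne > O: Ne lies to the right of O in period 2, so the across-period effect alone puts Ne higher.
Tabulated first ionization energy (kJ/mol): O 1314, Ne 2081, Sn 709.
So from lowest to highest: Sn < O < Ne.

Sn < O < Ne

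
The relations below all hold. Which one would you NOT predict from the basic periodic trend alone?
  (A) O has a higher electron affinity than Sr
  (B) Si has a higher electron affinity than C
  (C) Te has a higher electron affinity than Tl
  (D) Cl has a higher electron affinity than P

The general trend: electron affinity increases across a period and decreases down a group.
(A) O (period 2, group 16) vs Sr (period 5, group 2): the stated order agrees with the simple trend.
(B) Si (period 3, group 14) vs C (period 2, group 14): the stated order contradicts the simple trend.
(C) Te (period 5, group 16) vs Tl (period 6, group 13): the stated order agrees with the simple trend.
(D) Cl (period 3, group 17) vs P (period 3, group 15): the stated order agrees with the simple trend.
The exception is (B): Si's larger, more diffuse 3p orbitals accept an added electron slightly more readily than C's compact 2p.

(B)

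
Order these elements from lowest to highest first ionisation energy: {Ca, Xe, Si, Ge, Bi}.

Si is in period 3, group 14; Ca is in period 4, group 2; Ge is in period 4, group 14; Xe is in period 5, group 18; Bi is in period 6, group 15.
Removing the outermost electron gets harder across a period and easier down a group.
These span different periods and groups, so the two trends combine.
Bi > Ca: the two effects oppose for this pair; the across-period effect wins (703 vs 590 kJ/mol).
Ge > Bi: the two effects oppose for this pair; the down-group effect wins (762 vs 703 kJ/mol).
Si > Ge: Si sits above Ge in group 14, so the down-group effect alone puts Si higher.
Xe > Si: period and group pull opposite ways; the across-period shift dominates (1170 vs 786 kJ/mol).
Approximate values (kJ/mol): Si 786, Ca 590, Ge 762, Xe 1170, Bi 703.
So from lowest to highest: Ca < Bi < Ge < Si < Xe.

Ca, Bi, Ge, Si, Xe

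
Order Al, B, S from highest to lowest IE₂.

B, S, Al

The second ionization energy removes an electron from the +1 ion. For each element: Al⁺ still has 2 valence electrons; B⁺ still has 2 valence electrons; S⁺ still has 5 valence electrons.
All are still removing valence electrons, so compare the +1 ions as you would atoms: IE_2 generally rises across a period (higher Z_eff) and falls down a group (larger shell), subject to the usual subshell exceptions.
Valence configurations: Al⁺ [Ne]3s², B⁺ [He]2s², S⁺ [Ne]3s²3p³.
Approximate IE_2 values (kJ/mol): Al 1817, B 2427, S 2252.
So the second ionization energies run Al < S < B.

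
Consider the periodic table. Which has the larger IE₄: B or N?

Consider each +3 ion: B³⁺ is the bare [He] core; N³⁺ still has 2 valence electrons.
Pulling an electron out of a noble-gas core costs far more than removing a remaining valence electron, so B sits at the high end of IE_4.
The numbers (kJ/mol): B 25026, N 7475.
Putting it together, IE_4: N < B.

B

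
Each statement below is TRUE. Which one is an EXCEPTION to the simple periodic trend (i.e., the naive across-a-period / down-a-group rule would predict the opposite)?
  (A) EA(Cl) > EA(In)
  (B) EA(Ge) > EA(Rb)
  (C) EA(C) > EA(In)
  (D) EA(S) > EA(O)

(D)

The general trend: electron affinity increases across a period and decreases down a group.
(A) Cl (period 3, group 17) vs In (period 5, group 13): the stated order agrees with the simple trend.
(B) Ge (period 4, group 14) vs Rb (period 5, group 1): the stated order agrees with the simple trend.
(C) C (period 2, group 14) vs In (period 5, group 13): the stated order agrees with the simple trend.
(D) S (period 3, group 16) vs O (period 2, group 16): the stated order contradicts the simple trend.
The exception is (D): the compact 2p subshell of O repels the added electron more than S's larger 3p does.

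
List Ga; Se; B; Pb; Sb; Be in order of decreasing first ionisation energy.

Se, Be, Sb, B, Pb, Ga

Be is in period 2, group 2; B is in period 2, group 13; Ga is in period 4, group 13; Se is in period 4, group 16; Sb is in period 5, group 15; Pb is in period 6, group 14.
IE₁ increases left→right with effective nuclear charge and decreases top→bottom as the valence shell moves farther out.
Here both period and group differ, so the two effects have to be weighed against each other.
Pb > Ga: the two effects oppose for this pair; the across-period effect wins (716 vs 579 kJ/mol).
B > Pb: period and group pull opposite ways; the down-group shift dominates (801 vs 716 kJ/mol).
Sb > B: period and group pull opposite ways; the across-period shift dominates (831 vs 801 kJ/mol).
Be > Sb: the two effects oppose for this pair; the down-group effect wins (900 vs 831 kJ/mol).
Se > Be: period and group pull opposite ways; the across-period shift dominates (941 vs 900 kJ/mol).
Note the exception: Be has a higher first ionization energy than B, contrary to the simple trend — removing B's lone 2p electron is easier than breaking Be's filled 2s².
For reference (kJ/mol): Be 900, B 801, Ga 579, Se 941, Sb 831, Pb 716.
So from highest to lowest: Se > Be > Sb > B > Pb > Ga.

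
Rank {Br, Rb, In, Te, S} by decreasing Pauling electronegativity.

Br > S > Te > In > Rb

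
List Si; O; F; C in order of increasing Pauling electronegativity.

Si < C < O < F

C is in period 2, group 14; O is in period 2, group 16; F is in period 2, group 17; Si is in period 3, group 14.
EN rises left→right (higher Z_eff, smaller atoms) and falls top→bottom (larger, more shielded atoms).
Neither a single period nor a single group — weigh both effects.
C > Si: they share group 14; the group trend gives C the larger value.
O > C: both are in period 2; the period trend gives O the larger value.
F > O: both are in period 2; the period trend gives F the larger value.
For reference (Pauling): C 2.55, O 3.44, F 3.98, Si 1.90.
So from lowest to highest: Si < C < O < F.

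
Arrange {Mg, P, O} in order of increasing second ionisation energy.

IE_2 is the cost of taking one more electron from the +1 cation: Mg⁺ still has 1 valence electron; P⁺ still has 4 valence electrons; O⁺ still has 5 valence electrons.
All are still removing valence electrons, so compare the +1 ions as you would atoms: IE_2 generally rises across a period (higher Z_eff) and falls down a group (larger shell), subject to the usual subshell exceptions.
Valence configurations: Mg⁺ [Ne]3s¹, P⁺ [Ne]3s²3p², O⁺ [He]2s²2p³.
The numbers (kJ/mol): Mg 1451, P 1907, O 3388.
Overall IE_2 order: Mg < P < O.

Mg, P, O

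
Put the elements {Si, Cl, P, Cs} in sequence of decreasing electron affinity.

Si is in period 3, group 14; P is in period 3, group 15; Cl is in period 3, group 17; Cs is in period 6, group 1.
EA tends to increase across a period and decrease down a group, though the pattern is less regular than for IE or radius.
These span different periods and groups, so the two trends combine.
P > Cs: relative to Cs, both the across-period and down-group shifts push P's electron affinity up.
Si > P: this pair runs against the simple trend — see the exception note.
Cl > Si: both are in period 3; the period trend gives Cl the larger value.
Note the exception: Si has a higher electron affinity than P, contrary to the simple trend — adding an electron to P's half-filled 3p³ is unfavourable, so Si (3p²) has the more exothermic EA.
Tabulated electron affinity (kJ/mol): Si 134, P 72, Cl 349, Cs 46.
So from highest to lowest: Cl > Si > P > Cs.

Cl > Si > P > Cs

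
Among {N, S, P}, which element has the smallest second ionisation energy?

P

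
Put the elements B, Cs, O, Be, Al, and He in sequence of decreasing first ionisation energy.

He is in period 1, group 18; Be is in period 2, group 2; B is in period 2, group 13; O is in period 2, group 16; Al is in period 3, group 13; Cs is in period 6, group 1.
Across a period the outer electron is held more tightly (higher IE₁); down a group it sits in a higher shell, more shielded, and comes off more easily.
Here both period and group differ, so the two effects have to be weighed against each other.
Al > Cs: both effects reinforce here, so Al is clearly the higher of the two.
B > Al: they share group 13; the group trend gives B the larger value.
Be > B: this pair runs against the simple trend — see the exception note.
O > Be: both are in period 2; the period trend gives O the larger value.
He > O: both effects reinforce here, so He is clearly the higher of the two.
Note the exception: Be has a higher first ionization energy than B, contrary to the simple trend — removing B's lone 2p electron is easier than breaking Be's filled 2s².
For reference (kJ/mol): He 2372, Be 900, B 801, O 1314, Al 578, Cs 376.
So from highest to lowest: He > O > Be > B > Al > Cs.

He, O, Be, B, Al, Cs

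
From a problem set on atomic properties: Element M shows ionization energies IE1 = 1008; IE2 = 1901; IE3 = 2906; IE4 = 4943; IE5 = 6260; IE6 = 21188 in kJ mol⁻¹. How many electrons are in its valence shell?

5

Look for the largest jump between consecutive ionization energies: IE6/IE5 ≈ 3.4, far larger than any earlier ratio.
That jump marks the point where a core electron is being removed. So the atom has 5 valence electrons.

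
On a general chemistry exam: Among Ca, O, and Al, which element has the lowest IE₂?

Ca

The second ionization energy removes an electron from the +1 ion. For each element: Ca⁺ still has 1 valence electron; O⁺ still has 5 valence electrons; Al⁺ still has 2 valence electrons.
All are still removing valence electrons, so compare the +1 ions as you would atoms: IE_2 generally rises across a period (higher Z_eff) and falls down a group (larger shell), subject to the usual subshell exceptions.
Valence configurations: Ca⁺ [Ar]4s¹, O⁺ [He]2s²2p³, Al⁺ [Ne]3s².
The numbers (kJ/mol): Ca 1145, O 3388, Al 1817.
Putting it together, IE_2: Ca < Al < O.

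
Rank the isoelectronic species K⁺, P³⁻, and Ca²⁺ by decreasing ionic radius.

All of these have 18 electrons, so size is governed by nuclear charge alone: the more protons, the stronger the pull on the same electron cloud, and the smaller the ion.
Nuclear charges: Ca²⁺ (Z=20), K⁺ (Z=19), P³⁻ (Z=15).
Largest to smallest: P³⁻ > K⁺ > Ca²⁺.

P³⁻ > K⁺ > Ca²⁺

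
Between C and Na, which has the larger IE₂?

IE_2 is the cost of taking one more electron from the +1 cation: C⁺ still has 3 valence electrons; Na⁺ is the bare [Ne] core.
Breaking into a closed-shell core is much more expensive than removing a leftover valence electron — Na has the largest IE_2 here.
The numbers (kJ/mol): C 2353, Na 4562.
Putting it together, IE_2: C < Na.

Na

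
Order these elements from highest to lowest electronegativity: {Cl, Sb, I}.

Cl, I, Sb

Atoms toward the upper right of the periodic table pull bonding electrons most strongly.
Neither a single period nor a single group — weigh both effects.
I > Sb: both are in period 5; the period trend gives I the larger value.
Cl > I: they share group 17; the group trend gives Cl the larger value.
Approximate values (Pauling): Cl 3.16, Sb 2.05, I 2.66.
So from highest to lowest: Cl > I > Sb.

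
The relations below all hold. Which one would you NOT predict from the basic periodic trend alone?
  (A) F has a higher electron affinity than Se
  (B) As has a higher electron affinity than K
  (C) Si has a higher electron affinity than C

(C)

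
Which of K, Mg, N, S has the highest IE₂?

K

Consider each +1 ion: K⁺ is the bare [Ar] core; Mg⁺ still has 1 valence electron; N⁺ still has 4 valence electrons; S⁺ still has 5 valence electrons.
Core electrons are held far more tightly than valence electrons, so K tops the IE_2 order.
Valence configurations: Mg⁺ [Ne]3s¹, N⁺ [He]2s²2p², S⁺ [Ne]3s²3p³.
The numbers (kJ/mol): K 3052, Mg 1451, N 2856, S 2252.
Hence IE_2: Mg < S < N < K.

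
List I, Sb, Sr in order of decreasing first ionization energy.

Sr is in period 5, group 2; Sb is in period 5, group 15; I is in period 5, group 17.
Removing the outermost electron gets harder across a period and easier down a group.
All lie in period 5, so first ionization energy increases left to right.
So from highest to lowest: I > Sb > Sr.

I, Sb, Sr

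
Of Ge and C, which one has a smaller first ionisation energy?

Ge

C is in period 2, group 14; Ge is in period 4, group 14.
First ionization energy rises across a period (greater Z_eff holds electrons more tightly) and falls down a group (valence electrons are farther from the nucleus).
All are in group 14, so first ionization energy increases up the group.
So Ge has the smaller first ionisation energy (Ge < C).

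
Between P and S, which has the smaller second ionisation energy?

The second ionization energy removes an electron from the +1 ion. For each element: P⁺ still has 4 valence electrons; S⁺ still has 5 valence electrons.
All are still removing valence electrons, so compare the +1 ions as you would atoms: IE_2 generally rises across a period (higher Z_eff) and falls down a group (larger shell), subject to the usual subshell exceptions.
Valence configurations: P⁺ [Ne]3s²3p², S⁺ [Ne]3s²3p³.
Approximate IE_2 values (kJ/mol): P 1907, S 2252.
Putting it together, IE_2: P < S.

P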